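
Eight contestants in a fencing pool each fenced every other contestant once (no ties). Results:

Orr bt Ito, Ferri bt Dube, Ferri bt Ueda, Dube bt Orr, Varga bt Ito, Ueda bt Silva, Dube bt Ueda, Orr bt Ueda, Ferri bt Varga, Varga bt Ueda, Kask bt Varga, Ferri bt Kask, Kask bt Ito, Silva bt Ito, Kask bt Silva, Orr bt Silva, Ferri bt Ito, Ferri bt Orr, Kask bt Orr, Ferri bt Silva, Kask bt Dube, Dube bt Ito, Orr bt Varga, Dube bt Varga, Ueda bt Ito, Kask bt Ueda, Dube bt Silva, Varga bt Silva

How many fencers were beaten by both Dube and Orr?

4

Dube beat: Varga, Ito, Ueda, Silva, Orr.
Orr beat: Varga, Ito, Ueda, Silva.
Both beat: Varga, Ito, Ueda, Silva — 4.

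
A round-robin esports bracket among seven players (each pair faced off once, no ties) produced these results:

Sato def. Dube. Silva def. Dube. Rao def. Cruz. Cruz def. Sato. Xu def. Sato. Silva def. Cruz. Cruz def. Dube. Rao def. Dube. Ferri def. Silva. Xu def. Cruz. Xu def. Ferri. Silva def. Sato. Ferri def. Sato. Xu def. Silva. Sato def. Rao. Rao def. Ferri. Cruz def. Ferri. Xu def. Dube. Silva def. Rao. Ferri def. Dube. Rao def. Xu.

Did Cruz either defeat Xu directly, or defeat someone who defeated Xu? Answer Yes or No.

Cruz did not beat Xu directly.
Cruz beat Sato, Ferri, Dube, but each of them lost to Xu. No two-step path.

No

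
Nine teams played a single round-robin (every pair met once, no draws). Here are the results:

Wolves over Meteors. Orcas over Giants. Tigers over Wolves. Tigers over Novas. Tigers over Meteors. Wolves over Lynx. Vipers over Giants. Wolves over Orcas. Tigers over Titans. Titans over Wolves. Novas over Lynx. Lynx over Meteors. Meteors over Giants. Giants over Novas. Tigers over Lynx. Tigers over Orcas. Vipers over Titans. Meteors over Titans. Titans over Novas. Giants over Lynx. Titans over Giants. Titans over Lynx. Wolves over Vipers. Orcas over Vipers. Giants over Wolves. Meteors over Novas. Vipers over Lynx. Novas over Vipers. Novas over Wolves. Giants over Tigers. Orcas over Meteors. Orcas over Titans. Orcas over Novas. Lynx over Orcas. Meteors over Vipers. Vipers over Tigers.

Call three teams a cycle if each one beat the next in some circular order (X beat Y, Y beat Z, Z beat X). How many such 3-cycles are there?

Win totals: Tigers 6, Orcas 5, Giants 4, Meteors 4, Lynx 2, Wolves 4, Vipers 4, Titans 4, Novas 3.
A team with w wins dominates both others in C(w,2) triples; summing gives 15 + 10 + 6 + 6 + 1 + 6 + 6 + 6 + 3 = 59 transitive triples.
Total triples C(9,3) = 84, so cyclic triples = 84 − 59 = 25.

25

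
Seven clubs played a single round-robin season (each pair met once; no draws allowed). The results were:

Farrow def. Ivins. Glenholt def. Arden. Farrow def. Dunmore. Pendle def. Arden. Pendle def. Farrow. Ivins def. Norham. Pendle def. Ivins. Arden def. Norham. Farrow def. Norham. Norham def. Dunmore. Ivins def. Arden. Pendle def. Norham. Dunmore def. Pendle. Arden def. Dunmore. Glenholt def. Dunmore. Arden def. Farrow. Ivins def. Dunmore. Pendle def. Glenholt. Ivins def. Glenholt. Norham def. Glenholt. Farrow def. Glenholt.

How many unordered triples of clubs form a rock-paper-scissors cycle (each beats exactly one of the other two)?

8

Win totals: Dunmore 1, Arden 3, Farrow 4, Norham 2, Pendle 5, Glenholt 2, Ivins 4.
A club with w wins dominates both others in C(w,2) triples; summing gives 0 + 3 + 6 + 1 + 10 + 1 + 6 = 27 transitive triples.
Total triples C(7,3) = 35, so cyclic triples = 35 − 27 = 8.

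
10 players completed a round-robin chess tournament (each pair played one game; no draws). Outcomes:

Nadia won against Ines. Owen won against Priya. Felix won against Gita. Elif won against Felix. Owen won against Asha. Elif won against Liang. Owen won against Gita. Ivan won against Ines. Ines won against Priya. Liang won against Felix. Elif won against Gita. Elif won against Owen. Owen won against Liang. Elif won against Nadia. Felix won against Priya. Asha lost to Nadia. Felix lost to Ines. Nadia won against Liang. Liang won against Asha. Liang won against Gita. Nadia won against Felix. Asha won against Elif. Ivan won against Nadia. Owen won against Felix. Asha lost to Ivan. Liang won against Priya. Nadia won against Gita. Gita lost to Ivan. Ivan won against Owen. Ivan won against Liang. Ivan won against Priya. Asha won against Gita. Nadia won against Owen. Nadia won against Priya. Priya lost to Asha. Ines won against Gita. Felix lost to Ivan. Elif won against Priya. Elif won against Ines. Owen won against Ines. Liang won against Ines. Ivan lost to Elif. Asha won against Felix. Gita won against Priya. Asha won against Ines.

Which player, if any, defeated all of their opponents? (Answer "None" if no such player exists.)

Highest win total is Ivan with 8 (out of 9 possible).
Ivan lost to Elif, so no player went undefeated.

None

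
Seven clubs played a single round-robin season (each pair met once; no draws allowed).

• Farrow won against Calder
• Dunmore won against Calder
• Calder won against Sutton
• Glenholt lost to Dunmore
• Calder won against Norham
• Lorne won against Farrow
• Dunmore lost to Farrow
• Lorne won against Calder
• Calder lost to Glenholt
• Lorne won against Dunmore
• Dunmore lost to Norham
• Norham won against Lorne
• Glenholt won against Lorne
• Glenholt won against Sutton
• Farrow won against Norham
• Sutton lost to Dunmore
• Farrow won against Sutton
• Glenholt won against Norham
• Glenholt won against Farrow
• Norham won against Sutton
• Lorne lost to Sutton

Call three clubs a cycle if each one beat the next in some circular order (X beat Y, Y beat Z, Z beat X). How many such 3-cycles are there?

9

Win totals: Dunmore 3, Sutton 1, Calder 2, Glenholt 5, Lorne 3, Farrow 4, Norham 3.
A club with w wins dominates both others in C(w,2) triples; summing gives 3 + 0 + 1 + 10 + 3 + 6 + 3 = 26 transitive triples.
Total triples C(7,3) = 35, so cyclic triples = 35 − 26 = 9.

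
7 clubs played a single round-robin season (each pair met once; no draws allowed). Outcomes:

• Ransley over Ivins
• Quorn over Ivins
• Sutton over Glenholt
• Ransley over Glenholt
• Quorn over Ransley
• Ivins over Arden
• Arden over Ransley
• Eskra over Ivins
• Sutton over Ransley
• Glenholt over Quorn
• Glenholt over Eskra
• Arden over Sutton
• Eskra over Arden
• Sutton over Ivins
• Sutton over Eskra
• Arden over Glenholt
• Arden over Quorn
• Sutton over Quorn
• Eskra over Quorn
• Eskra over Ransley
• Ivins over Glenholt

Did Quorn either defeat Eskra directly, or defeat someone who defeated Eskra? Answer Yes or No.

No

Quorn did not beat Eskra directly.
Quorn beat Ivins, Ransley, but each of them lost to Eskra. No two-step path.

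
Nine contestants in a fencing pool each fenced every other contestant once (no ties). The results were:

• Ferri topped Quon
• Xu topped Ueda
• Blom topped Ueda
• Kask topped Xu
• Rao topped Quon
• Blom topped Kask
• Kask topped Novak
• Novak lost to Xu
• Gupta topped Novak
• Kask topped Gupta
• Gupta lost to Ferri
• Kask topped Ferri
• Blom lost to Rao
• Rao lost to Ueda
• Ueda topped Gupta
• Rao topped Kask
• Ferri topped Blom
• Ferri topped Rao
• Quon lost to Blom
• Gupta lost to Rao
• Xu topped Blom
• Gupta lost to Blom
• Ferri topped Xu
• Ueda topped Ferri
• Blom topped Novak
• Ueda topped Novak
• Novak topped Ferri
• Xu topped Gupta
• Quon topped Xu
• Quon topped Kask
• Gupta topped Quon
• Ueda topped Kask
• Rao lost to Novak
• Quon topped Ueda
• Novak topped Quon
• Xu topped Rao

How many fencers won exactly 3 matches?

2

Win totals: Blom 5, Novak 3, Gupta 2, Quon 3, Ueda 5, Kask 4, Ferri 5, Rao 4, Xu 5.
Exactly 3: Novak, Quon — 2 fencers.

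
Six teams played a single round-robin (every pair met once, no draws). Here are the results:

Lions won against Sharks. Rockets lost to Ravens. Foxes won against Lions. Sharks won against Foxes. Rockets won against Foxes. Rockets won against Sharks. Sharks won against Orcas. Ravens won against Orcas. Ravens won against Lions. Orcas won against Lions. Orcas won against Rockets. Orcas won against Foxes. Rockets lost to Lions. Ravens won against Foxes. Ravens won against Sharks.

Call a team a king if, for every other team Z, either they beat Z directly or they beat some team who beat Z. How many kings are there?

1

Lions cannot reach Ravens in two steps.
Sharks cannot reach Ravens in two steps.
Foxes cannot reach Ravens, Orcas in two steps.
Rockets cannot reach Ravens in two steps.
Ravens reaches everyone (king).
Orcas cannot reach Ravens in two steps.
Kings: Ravens — 1.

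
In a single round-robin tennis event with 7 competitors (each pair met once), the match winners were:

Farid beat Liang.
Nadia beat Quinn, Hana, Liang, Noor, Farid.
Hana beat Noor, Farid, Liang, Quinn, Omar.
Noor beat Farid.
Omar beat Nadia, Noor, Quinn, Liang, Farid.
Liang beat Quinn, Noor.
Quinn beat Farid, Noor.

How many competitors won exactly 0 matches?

Win totals: Omar 5, Quinn 2, Hana 5, Farid 1, Noor 1, Liang 2, Nadia 5.
No competitor has exactly 0 wins.

0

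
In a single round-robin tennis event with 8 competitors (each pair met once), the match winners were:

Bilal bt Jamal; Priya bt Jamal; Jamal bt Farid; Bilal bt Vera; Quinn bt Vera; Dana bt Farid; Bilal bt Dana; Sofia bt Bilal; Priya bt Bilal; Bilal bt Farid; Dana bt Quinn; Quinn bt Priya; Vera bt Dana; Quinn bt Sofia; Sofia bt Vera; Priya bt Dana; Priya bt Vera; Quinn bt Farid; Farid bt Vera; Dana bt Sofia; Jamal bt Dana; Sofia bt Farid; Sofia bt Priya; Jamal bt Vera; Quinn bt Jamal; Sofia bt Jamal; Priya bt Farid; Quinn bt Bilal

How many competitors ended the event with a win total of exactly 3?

Win totals: Quinn 6, Sofia 5, Vera 1, Dana 3, Jamal 3, Bilal 4, Priya 5, Farid 1.
Exactly 3: Dana, Jamal — 2 competitors.

2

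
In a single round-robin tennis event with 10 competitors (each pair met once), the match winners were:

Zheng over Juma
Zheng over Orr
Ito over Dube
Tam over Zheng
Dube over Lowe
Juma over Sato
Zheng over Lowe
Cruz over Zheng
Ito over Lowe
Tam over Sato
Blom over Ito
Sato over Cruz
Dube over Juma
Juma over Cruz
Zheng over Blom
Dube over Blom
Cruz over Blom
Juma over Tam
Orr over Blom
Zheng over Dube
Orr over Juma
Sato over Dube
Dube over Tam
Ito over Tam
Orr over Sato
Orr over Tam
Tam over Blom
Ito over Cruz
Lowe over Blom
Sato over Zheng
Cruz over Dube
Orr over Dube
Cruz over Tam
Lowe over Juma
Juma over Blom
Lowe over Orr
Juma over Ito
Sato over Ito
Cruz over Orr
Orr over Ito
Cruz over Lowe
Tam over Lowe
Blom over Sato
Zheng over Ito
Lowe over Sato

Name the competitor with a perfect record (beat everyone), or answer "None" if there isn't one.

None

Highest win total is Zheng with 6 (out of 9 possible).
Zheng lost to Sato, Cruz, Tam, so no competitor went undefeated.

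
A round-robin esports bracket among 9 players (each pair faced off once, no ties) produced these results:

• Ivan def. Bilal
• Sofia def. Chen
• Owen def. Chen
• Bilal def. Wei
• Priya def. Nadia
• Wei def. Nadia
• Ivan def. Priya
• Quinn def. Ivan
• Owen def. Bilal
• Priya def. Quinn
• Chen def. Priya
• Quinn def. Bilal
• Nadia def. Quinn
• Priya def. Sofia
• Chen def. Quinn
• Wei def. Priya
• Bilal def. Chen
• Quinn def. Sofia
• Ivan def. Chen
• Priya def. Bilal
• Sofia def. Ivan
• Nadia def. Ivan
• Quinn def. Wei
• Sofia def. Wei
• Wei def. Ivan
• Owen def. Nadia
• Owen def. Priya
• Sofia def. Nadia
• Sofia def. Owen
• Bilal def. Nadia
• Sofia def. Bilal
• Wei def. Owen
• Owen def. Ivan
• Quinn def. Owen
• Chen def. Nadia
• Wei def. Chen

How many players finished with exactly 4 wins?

1

Win totals: Wei 5, Owen 5, Chen 3, Nadia 2, Priya 4, Bilal 3, Ivan 3, Quinn 5, Sofia 6.
Exactly 4: Priya — 1 player.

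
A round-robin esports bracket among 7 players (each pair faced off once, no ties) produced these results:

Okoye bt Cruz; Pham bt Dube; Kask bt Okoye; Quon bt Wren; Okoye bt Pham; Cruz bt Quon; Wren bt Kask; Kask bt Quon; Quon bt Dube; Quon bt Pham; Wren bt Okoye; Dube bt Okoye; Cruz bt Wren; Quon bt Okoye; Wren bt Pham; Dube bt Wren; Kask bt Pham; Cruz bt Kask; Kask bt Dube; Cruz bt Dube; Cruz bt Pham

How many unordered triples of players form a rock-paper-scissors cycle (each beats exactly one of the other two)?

8

Win totals: Cruz 5, Dube 2, Okoye 2, Pham 1, Quon 4, Wren 3, Kask 4.
A player with w wins dominates both others in C(w,2) triples; summing gives 10 + 1 + 1 + 0 + 6 + 3 + 6 = 27 transitive triples.
Total triples C(7,3) = 35, so cyclic triples = 35 − 27 = 8.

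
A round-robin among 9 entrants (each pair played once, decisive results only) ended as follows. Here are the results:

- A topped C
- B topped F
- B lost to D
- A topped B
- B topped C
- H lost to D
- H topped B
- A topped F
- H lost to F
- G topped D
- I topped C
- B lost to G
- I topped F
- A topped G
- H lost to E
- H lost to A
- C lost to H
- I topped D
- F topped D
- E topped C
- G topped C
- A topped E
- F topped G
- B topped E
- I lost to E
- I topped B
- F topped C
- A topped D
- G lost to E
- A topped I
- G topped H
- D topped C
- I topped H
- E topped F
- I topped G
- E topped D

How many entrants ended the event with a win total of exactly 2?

1

Win totals: A 8, B 3, C 0, D 3, E 6, F 4, G 4, H 2, I 6.
Exactly 2: H — 1 entrant.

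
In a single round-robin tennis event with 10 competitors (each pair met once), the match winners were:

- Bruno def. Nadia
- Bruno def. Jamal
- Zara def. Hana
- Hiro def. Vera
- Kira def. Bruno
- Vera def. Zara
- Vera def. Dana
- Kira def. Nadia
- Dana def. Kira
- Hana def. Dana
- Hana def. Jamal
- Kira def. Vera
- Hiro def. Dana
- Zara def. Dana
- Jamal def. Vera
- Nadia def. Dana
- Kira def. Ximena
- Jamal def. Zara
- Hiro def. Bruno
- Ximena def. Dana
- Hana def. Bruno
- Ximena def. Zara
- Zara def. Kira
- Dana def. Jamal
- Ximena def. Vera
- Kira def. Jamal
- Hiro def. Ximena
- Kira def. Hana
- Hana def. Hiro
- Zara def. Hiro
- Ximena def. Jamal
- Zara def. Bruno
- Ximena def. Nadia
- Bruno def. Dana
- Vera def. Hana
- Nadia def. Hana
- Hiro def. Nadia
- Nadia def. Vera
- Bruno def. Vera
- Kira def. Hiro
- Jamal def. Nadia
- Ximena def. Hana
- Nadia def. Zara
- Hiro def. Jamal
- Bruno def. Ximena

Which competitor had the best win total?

Win totals: Zara 5, Ximena 6, Bruno 5, Nadia 4, Dana 2, Hana 4, Vera 3, Hiro 6, Jamal 3, Kira 7.
Kira leads with 7 wins (next highest: 6).

Kira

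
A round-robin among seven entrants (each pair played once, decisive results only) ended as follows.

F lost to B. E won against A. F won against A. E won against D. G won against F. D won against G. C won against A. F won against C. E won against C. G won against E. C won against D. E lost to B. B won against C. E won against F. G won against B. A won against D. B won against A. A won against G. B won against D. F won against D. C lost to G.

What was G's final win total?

G's results: beat B, C, E, F; lost to A, D.
That is 4 wins.

4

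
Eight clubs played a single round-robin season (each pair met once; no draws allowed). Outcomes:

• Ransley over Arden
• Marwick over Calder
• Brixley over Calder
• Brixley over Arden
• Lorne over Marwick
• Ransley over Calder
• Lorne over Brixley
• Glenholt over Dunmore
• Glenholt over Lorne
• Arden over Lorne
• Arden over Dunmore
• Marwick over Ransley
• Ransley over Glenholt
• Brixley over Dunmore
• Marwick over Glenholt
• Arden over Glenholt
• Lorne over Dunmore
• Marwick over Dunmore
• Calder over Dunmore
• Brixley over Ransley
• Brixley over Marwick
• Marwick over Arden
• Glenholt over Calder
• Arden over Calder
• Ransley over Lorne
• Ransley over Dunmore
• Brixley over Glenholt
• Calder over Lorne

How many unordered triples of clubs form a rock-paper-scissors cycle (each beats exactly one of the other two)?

Win totals: Marwick 5, Calder 2, Lorne 3, Ransley 5, Dunmore 0, Brixley 6, Arden 4, Glenholt 3.
A club with w wins dominates both others in C(w,2) triples; summing gives 10 + 1 + 3 + 10 + 0 + 15 + 6 + 3 = 48 transitive triples.
Total triples C(8,3) = 56, so cyclic triples = 56 − 48 = 8.

8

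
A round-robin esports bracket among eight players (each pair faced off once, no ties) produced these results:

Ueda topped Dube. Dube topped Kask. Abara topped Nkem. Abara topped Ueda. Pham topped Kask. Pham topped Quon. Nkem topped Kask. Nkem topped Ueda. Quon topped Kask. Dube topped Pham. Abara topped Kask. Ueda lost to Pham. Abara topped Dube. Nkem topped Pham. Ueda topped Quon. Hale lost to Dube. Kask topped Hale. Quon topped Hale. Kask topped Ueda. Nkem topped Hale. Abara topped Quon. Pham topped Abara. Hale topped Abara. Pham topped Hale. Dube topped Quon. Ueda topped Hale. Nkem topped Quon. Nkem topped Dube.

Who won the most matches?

Nkem

Win totals: Abara 5, Kask 2, Hale 1, Quon 2, Ueda 3, Pham 5, Dube 4, Nkem 6.
Nkem leads with 6 wins (next highest: 5).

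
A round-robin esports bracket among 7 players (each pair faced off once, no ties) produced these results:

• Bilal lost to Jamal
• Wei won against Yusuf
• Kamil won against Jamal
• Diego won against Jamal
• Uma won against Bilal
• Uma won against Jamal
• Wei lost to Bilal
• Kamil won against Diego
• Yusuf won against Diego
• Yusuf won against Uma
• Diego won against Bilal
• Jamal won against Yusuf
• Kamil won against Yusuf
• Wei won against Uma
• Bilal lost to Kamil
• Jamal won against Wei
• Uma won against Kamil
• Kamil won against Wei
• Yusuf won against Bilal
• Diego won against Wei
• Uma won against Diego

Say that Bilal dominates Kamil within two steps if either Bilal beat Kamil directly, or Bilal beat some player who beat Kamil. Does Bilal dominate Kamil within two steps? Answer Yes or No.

Bilal did not beat Kamil directly.
Bilal beat Wei, but each of them lost to Kamil. No two-step path.

No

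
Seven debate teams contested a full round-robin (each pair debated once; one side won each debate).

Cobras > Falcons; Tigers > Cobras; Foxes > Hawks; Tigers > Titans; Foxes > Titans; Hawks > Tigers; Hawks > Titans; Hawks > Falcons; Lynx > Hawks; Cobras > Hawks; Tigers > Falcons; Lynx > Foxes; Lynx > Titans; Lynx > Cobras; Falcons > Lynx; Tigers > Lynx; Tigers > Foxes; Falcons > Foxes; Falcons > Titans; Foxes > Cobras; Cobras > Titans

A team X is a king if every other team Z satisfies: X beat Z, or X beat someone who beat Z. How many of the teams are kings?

Falcons cannot reach Tigers in two steps.
Titans cannot reach Falcons, Foxes, Lynx, Cobras, Tigers, Hawks in two steps.
Foxes cannot reach Lynx in two steps.
Lynx reaches everyone (king).
Cobras reaches everyone (king).
Tigers reaches everyone (king).
Hawks reaches everyone (king).
Kings: Lynx, Cobras, Tigers, Hawks — 4.

4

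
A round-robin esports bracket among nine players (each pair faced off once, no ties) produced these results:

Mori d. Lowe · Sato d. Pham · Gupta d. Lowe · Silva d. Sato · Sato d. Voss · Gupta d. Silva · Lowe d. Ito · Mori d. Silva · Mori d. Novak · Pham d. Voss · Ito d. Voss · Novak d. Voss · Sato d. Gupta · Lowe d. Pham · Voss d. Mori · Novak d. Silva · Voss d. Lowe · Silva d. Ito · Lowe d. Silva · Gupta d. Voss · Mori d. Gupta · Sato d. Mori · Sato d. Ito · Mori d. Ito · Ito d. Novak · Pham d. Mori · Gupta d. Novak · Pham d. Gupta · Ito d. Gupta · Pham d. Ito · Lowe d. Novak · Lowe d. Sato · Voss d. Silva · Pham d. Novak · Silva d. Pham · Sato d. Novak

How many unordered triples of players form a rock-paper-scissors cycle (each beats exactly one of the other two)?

23

Win totals: Mori 5, Lowe 5, Pham 5, Sato 6, Silva 3, Voss 3, Gupta 4, Ito 3, Novak 2.
A player with w wins dominates both others in C(w,2) triples; summing gives 10 + 10 + 10 + 15 + 3 + 3 + 6 + 3 + 1 = 61 transitive triples.
Total triples C(9,3) = 84, so cyclic triples = 84 − 61 = 23.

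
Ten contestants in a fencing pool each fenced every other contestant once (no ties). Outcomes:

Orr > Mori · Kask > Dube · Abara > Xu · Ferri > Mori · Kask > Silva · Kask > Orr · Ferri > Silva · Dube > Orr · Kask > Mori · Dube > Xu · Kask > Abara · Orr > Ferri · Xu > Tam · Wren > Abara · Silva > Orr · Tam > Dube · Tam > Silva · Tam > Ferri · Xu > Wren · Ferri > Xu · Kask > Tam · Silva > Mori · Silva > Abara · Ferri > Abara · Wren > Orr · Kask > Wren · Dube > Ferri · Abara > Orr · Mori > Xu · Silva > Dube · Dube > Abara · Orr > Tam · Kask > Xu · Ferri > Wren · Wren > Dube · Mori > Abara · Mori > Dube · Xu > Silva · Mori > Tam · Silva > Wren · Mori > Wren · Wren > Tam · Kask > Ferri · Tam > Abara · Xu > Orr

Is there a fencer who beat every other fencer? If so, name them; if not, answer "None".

Kask

Kask has 9 wins out of 9 opponents — a perfect record.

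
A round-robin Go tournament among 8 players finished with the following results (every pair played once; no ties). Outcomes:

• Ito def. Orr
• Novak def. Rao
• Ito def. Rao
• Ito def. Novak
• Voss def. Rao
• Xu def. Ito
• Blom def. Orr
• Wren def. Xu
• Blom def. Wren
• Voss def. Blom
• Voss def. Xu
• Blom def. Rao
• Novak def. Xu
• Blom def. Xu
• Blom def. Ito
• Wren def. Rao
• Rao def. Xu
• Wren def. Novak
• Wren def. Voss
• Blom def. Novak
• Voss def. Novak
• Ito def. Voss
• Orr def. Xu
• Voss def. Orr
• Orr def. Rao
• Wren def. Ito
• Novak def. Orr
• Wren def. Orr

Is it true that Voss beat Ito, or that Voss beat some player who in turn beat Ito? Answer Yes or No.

Yes

Voss did not beat Ito directly.
Voss beat Xu, Novak, Blom, Orr, Rao. Of those, Xu beat Ito.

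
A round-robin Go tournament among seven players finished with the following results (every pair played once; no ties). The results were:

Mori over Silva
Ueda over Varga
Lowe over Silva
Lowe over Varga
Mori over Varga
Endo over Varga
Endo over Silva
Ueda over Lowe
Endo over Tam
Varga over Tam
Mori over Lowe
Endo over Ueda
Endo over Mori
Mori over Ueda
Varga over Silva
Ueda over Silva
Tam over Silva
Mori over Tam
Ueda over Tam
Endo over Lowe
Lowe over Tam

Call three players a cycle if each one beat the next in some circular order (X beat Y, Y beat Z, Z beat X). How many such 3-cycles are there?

Win totals: Silva 0, Lowe 3, Mori 5, Endo 6, Ueda 4, Varga 2, Tam 1.
A player with w wins dominates both others in C(w,2) triples; summing gives 0 + 3 + 10 + 15 + 6 + 1 + 0 = 35 transitive triples.
Total triples C(7,3) = 35, so cyclic triples = 35 − 35 = 0.

0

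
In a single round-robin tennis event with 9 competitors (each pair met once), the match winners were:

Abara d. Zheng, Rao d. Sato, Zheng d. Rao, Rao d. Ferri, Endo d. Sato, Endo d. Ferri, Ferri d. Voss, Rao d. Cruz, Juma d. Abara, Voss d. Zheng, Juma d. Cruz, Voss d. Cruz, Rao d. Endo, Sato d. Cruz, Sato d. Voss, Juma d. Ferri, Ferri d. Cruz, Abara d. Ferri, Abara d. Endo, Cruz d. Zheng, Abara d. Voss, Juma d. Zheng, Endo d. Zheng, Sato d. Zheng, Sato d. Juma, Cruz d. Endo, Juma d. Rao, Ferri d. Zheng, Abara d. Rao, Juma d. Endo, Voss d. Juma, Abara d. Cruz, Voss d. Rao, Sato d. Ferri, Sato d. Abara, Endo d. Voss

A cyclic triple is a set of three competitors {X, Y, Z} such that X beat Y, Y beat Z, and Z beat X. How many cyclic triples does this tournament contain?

Win totals: Voss 4, Sato 6, Ferri 3, Endo 4, Zheng 1, Rao 4, Juma 6, Abara 6, Cruz 2.
A competitor with w wins dominates both others in C(w,2) triples; summing gives 6 + 15 + 3 + 6 + 0 + 6 + 15 + 15 + 1 = 67 transitive triples.
Total triples C(9,3) = 84, so cyclic triples = 84 − 67 = 17.

17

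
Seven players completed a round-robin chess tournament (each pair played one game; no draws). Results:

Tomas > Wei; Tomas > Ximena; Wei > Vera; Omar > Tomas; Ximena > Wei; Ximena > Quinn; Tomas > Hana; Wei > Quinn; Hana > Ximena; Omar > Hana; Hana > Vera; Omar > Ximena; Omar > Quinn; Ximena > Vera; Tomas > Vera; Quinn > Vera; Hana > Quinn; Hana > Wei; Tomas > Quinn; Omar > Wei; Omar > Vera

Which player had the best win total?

Win totals: Wei 2, Omar 6, Vera 0, Quinn 1, Hana 4, Ximena 3, Tomas 5.
Omar leads with 6 wins (next highest: 5).

Omar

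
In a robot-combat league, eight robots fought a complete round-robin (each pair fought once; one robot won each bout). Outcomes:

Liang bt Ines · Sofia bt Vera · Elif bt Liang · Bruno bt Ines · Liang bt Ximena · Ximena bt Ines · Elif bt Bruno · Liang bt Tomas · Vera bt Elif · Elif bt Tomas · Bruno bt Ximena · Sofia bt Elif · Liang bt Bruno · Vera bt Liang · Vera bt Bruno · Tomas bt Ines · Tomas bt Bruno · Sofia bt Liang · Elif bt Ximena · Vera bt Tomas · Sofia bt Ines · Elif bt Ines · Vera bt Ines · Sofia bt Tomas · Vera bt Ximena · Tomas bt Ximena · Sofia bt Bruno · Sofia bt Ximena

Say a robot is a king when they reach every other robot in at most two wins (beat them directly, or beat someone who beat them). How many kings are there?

1

Elif cannot reach Vera, Sofia in two steps.
Vera cannot reach Sofia in two steps.
Tomas cannot reach Elif, Vera, Sofia, Liang in two steps.
Sofia reaches everyone (king).
Ximena cannot reach Elif, Vera, Tomas, Sofia, Bruno, Liang in two steps.
Bruno cannot reach Elif, Vera, Tomas, Sofia, Liang in two steps.
Ines cannot reach Elif, Vera, Tomas, Sofia, Ximena, Bruno, Liang in two steps.
Liang cannot reach Elif, Vera, Sofia in two steps.
Kings: Sofia — 1.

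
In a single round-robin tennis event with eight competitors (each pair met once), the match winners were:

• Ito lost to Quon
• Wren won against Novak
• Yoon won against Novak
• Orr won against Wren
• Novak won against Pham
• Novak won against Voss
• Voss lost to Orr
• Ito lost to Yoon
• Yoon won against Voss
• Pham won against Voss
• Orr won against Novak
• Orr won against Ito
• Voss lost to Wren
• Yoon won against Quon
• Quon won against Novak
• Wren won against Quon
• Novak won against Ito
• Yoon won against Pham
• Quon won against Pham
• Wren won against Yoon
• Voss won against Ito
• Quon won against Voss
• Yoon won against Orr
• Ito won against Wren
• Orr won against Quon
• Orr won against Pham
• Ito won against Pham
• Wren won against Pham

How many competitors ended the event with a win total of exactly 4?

Win totals: Novak 3, Voss 1, Pham 1, Ito 2, Quon 4, Orr 6, Yoon 6, Wren 5.
Exactly 4: Quon — 1 competitor.

1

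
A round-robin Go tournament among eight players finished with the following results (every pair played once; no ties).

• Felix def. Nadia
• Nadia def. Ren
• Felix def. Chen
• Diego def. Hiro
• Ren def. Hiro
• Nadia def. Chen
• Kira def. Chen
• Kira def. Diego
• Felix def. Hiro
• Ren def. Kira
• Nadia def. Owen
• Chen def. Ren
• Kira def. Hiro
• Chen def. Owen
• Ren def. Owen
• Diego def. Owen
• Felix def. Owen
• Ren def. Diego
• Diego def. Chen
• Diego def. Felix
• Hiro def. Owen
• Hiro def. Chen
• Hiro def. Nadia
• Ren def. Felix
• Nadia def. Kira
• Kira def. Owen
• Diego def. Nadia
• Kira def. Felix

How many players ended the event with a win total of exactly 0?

1

Win totals: Nadia 4, Felix 4, Kira 5, Owen 0, Diego 5, Ren 5, Chen 2, Hiro 3.
Exactly 0: Owen — 1 player.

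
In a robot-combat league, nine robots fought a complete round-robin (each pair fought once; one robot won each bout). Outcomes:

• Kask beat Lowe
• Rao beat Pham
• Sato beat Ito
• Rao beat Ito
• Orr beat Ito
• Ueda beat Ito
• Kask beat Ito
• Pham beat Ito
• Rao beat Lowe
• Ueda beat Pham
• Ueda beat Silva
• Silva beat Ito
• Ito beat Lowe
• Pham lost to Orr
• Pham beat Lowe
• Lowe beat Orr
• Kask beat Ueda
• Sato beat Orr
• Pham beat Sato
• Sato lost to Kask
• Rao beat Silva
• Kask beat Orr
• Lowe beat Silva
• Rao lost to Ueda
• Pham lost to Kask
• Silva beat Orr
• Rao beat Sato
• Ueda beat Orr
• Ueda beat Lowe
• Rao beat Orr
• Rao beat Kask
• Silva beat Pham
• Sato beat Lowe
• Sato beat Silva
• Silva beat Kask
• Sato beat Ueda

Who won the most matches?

Win totals: Orr 2, Lowe 2, Rao 7, Kask 6, Ueda 6, Pham 3, Sato 5, Ito 1, Silva 4.
Rao leads with 7 wins (next highest: 6).

Rao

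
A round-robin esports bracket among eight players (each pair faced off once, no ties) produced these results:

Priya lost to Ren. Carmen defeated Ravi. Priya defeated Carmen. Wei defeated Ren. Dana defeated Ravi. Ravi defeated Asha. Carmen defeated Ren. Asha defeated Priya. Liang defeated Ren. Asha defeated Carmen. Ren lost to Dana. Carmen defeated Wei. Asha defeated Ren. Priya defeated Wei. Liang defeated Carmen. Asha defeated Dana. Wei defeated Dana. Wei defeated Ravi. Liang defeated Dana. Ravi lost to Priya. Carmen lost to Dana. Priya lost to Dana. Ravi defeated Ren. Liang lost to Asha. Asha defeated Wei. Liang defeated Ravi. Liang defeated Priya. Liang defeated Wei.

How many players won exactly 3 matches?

3

Win totals: Ren 1, Ravi 2, Liang 6, Asha 6, Wei 3, Priya 3, Dana 4, Carmen 3.
Exactly 3: Wei, Priya, Carmen — 3 players.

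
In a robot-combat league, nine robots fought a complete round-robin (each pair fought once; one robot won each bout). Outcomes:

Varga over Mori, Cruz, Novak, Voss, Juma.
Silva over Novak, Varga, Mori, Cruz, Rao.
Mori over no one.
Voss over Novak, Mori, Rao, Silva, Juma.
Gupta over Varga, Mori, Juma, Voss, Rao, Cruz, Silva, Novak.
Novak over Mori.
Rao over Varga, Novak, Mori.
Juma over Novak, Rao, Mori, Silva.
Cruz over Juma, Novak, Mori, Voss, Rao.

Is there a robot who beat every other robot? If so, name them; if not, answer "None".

Gupta

Gupta has 8 wins out of 8 opponents — a perfect record.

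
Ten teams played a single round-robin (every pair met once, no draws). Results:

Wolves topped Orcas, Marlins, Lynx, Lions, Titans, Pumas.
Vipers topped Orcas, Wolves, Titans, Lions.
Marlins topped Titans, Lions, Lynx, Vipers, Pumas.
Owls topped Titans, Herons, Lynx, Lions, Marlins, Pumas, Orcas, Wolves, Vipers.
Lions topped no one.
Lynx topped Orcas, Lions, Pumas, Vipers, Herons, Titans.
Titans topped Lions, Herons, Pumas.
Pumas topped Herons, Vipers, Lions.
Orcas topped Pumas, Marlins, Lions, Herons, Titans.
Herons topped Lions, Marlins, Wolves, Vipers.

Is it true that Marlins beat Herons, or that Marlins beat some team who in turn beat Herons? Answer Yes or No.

Marlins did not beat Herons directly.
Marlins beat Titans, Lions, Vipers, Lynx, Pumas. Of those, Titans beat Herons.

Yes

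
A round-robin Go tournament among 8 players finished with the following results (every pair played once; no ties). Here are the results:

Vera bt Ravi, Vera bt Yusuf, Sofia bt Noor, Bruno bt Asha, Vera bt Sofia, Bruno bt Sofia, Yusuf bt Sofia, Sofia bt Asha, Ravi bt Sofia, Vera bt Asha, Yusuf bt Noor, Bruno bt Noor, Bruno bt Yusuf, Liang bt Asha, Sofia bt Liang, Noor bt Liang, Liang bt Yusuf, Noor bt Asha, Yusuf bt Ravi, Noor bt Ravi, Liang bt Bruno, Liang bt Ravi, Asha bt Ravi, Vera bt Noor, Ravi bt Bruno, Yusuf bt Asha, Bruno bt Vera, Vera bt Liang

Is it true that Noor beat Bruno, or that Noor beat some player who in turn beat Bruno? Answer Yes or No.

Yes

Noor did not beat Bruno directly.
Noor beat Liang, Ravi, Asha. Of those, Liang beat Bruno.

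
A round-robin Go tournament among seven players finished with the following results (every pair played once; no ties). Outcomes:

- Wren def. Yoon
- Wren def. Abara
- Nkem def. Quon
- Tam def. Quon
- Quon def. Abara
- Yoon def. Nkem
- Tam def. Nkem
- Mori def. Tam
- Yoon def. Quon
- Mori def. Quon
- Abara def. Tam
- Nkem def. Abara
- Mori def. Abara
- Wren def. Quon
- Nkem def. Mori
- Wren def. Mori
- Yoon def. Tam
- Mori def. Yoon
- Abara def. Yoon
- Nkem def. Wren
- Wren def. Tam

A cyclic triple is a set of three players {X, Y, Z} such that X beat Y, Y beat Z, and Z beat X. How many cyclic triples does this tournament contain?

Win totals: Nkem 4, Wren 5, Quon 1, Mori 4, Yoon 3, Tam 2, Abara 2.
A player with w wins dominates both others in C(w,2) triples; summing gives 6 + 10 + 0 + 6 + 3 + 1 + 1 = 27 transitive triples.
Total triples C(7,3) = 35, so cyclic triples = 35 − 27 = 8.

8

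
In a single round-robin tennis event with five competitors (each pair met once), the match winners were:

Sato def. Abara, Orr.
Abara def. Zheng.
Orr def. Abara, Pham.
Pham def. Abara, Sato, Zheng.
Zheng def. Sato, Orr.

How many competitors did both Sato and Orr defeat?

Sato beat: Orr, Abara.
Orr beat: Pham, Abara.
Both beat: Abara — 1.

1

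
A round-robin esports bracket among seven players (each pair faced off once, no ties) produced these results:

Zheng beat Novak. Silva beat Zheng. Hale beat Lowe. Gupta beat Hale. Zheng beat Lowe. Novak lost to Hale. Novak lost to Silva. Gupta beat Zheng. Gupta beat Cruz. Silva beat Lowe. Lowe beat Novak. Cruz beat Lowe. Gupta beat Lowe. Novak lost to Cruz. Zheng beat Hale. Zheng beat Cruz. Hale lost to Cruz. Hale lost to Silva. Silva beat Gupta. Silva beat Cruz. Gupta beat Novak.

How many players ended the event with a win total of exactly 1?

Win totals: Lowe 1, Novak 0, Zheng 4, Cruz 3, Hale 2, Gupta 5, Silva 6.
Exactly 1: Lowe — 1 player.

1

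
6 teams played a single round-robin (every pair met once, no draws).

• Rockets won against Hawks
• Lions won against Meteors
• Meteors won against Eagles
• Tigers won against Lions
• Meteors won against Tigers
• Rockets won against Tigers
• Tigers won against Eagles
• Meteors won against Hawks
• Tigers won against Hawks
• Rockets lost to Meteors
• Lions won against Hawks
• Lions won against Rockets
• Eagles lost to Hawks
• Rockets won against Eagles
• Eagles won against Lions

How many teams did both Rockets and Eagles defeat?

Rockets beat: Eagles, Tigers, Hawks.
Eagles beat: Lions.
No one was beaten by both.

0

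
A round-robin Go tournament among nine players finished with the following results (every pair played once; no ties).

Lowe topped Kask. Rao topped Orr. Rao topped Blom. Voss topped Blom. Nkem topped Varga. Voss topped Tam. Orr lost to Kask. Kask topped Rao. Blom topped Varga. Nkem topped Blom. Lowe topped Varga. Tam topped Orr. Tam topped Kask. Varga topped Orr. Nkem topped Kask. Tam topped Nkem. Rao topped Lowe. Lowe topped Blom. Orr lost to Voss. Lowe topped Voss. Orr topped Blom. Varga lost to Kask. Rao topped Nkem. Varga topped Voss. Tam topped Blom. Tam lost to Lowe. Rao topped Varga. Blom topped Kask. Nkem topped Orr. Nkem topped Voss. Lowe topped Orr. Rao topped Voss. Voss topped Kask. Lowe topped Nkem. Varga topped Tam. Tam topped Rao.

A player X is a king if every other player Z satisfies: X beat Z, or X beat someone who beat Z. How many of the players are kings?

4

Tam reaches everyone (king).
Orr cannot reach Tam, Nkem, Lowe, Rao, Voss in two steps.
Nkem cannot reach Lowe in two steps.
Lowe reaches everyone (king).
Rao reaches everyone (king).
Kask reaches everyone (king).
Blom cannot reach Nkem, Lowe in two steps.
Voss cannot reach Lowe in two steps.
Varga cannot reach Lowe in two steps.
Kings: Tam, Lowe, Rao, Kask — 4.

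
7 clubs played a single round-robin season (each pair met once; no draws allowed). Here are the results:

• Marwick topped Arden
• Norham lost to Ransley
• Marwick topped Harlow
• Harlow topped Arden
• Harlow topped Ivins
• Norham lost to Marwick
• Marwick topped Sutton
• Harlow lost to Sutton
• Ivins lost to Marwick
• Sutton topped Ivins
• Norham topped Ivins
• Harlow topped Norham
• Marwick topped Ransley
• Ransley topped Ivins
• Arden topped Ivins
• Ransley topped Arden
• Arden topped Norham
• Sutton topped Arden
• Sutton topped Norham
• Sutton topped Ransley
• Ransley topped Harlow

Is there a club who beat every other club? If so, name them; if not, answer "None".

Marwick has 6 wins out of 6 opponents — a perfect record.

Marwick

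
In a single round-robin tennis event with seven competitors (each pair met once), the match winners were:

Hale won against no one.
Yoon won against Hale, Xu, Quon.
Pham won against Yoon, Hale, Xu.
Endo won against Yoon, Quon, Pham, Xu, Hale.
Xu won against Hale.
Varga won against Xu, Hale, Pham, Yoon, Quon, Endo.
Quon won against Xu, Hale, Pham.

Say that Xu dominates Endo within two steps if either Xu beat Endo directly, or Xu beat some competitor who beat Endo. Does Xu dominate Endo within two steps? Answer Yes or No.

Xu did not beat Endo directly.
Xu beat Hale, but each of them lost to Endo. No two-step path.

No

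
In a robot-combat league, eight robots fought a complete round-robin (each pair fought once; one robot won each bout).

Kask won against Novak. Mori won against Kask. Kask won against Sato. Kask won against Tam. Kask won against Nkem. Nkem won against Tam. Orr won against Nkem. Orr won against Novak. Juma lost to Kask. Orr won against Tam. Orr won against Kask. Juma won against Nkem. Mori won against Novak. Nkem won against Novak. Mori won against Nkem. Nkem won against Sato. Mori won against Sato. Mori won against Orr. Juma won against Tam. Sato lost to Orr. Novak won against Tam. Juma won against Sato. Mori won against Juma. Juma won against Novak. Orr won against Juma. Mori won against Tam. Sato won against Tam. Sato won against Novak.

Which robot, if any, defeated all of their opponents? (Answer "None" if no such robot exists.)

Mori has 7 wins out of 7 opponents — a perfect record.

Mori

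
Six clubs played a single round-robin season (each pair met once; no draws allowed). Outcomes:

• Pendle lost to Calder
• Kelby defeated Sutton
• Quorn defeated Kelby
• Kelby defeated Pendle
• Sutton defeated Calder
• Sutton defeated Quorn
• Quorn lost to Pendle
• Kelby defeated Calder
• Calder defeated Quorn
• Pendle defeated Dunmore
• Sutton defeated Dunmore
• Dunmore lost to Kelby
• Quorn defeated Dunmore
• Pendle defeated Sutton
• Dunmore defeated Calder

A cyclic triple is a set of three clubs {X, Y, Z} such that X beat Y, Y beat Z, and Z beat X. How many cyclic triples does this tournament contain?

Of the C(6,3) = 20 triples, the cyclic ones are: {Kelby, Sutton, Quorn}; {Kelby, Calder, Quorn}; {Kelby, Quorn, Pendle}; {Sutton, Calder, Pendle}; {Dunmore, Calder, Quorn}; {Dunmore, Calder, Pendle}.
That is 6.

6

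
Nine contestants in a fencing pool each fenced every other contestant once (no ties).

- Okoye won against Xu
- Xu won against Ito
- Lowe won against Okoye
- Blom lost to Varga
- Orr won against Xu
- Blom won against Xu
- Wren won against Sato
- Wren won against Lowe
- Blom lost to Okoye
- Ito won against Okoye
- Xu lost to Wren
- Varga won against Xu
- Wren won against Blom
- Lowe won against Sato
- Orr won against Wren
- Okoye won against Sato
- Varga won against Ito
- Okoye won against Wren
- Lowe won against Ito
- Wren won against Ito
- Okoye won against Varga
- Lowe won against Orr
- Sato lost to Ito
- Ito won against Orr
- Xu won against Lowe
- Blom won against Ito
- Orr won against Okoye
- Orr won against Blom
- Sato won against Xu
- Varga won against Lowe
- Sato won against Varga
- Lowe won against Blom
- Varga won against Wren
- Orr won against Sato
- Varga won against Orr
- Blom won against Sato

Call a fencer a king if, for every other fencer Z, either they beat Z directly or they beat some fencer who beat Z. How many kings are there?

5

Ito cannot reach Lowe in two steps.
Orr reaches everyone (king).
Blom cannot reach Wren in two steps.
Xu cannot reach Varga, Wren in two steps.
Varga reaches everyone (king).
Wren reaches everyone (king).
Okoye reaches everyone (king).
Sato cannot reach Okoye in two steps.
Lowe reaches everyone (king).
Kings: Orr, Varga, Wren, Okoye, Lowe — 5.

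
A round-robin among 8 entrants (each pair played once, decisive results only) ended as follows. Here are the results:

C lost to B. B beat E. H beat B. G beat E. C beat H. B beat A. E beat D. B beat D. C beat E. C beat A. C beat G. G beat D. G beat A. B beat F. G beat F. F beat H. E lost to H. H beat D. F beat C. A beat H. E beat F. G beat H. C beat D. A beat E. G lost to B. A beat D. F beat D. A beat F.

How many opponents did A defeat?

A's results: beat D, E, F, H; lost to B, C, G.
That is 4 wins.

4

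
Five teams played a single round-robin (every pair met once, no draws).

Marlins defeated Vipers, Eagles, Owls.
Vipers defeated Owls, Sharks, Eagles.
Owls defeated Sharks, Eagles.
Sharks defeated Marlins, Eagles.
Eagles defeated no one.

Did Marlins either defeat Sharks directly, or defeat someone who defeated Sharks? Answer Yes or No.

Yes

Marlins did not beat Sharks directly.
Marlins beat Owls, Vipers, Eagles. Of those, Owls beat Sharks.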